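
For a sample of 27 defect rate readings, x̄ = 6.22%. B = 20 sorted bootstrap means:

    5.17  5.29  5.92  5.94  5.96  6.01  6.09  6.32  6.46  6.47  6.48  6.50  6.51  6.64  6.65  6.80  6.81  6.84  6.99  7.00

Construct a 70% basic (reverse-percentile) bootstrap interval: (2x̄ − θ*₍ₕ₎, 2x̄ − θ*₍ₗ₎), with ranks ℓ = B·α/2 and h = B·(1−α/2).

Percentile endpoints at ranks 3 and 17: θ*₍3₎ = 5.92, θ*₍17₎ = 6.81.
Basic interval reflects these around x̄:
  lower = 2 × 6.22 − 6.81 = 5.63
  upper = 2 × 6.22 − 5.92 = 6.52

(5.63, 6.52)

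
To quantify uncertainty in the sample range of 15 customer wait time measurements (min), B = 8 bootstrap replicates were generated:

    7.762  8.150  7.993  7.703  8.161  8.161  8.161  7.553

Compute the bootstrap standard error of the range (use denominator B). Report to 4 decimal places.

Bootstrap SE is the standard deviation of the 8 replicate ranges.
Mean of replicates: (7.762 + 8.150 + 7.993 + 7.703 + 8.161 + 8.161 + 8.161 + 7.553) / 8 = 63.64400 / 8 = 7.95550
Sum of squared deviations: (−0.19350)² + (+0.19450)² + (+0.03750)² + (−0.25250)² + (+0.20550)² + (+0.20550)² + (+0.20550)² + (−0.40250)² = 0.42913
Variance = 0.42913 / 8 = 0.05364
SE* = √0.05364

SE* = 0.2316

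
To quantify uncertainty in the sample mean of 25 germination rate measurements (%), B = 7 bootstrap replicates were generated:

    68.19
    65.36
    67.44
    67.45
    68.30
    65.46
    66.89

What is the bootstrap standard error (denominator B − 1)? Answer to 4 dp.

SE* = 1.1954

Bootstrap SE is the standard deviation of the 7 replicate means.
Mean of replicates: (68.19 + 65.36 + 67.44 + 67.45 + 68.30 + 65.46 + 66.89) / 7 = 469.09000 / 7 = 67.01286
Sum of squared deviations: (+1.17714)² + (−1.65286)² + (+0.42714)² + (+0.43714)² + (+1.28714)² + (−1.55286)² + (−0.12286)² = 8.57434
Variance = 8.57434 / 6 = 1.42906
SE* = √1.42906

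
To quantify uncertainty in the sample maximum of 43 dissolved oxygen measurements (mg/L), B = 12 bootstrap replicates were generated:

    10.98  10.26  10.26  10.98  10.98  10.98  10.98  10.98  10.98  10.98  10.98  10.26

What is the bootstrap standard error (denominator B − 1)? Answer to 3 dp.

Bootstrap SE is the standard deviation of the 12 replicate maximums.
Mean of replicates: (10.98 + 10.26 + 10.26 + 10.98 + 10.98 + 10.98 + 10.98 + 10.98 + 10.98 + 10.98 + 10.98 + 10.26) / 12 = 129.6000 / 12 = 10.8000
Sum of squared deviations: (+0.1800)² + (−0.5400)² + (−0.5400)² + (+0.1800)² + (+0.1800)² + (+0.1800)² + (+0.1800)² + (+0.1800)² + (+0.1800)² + (+0.1800)² + (+0.1800)² + (−0.5400)² = 1.1664
Variance = 1.1664 / 11 = 0.1060
SE* = √0.1060

SE* = 0.326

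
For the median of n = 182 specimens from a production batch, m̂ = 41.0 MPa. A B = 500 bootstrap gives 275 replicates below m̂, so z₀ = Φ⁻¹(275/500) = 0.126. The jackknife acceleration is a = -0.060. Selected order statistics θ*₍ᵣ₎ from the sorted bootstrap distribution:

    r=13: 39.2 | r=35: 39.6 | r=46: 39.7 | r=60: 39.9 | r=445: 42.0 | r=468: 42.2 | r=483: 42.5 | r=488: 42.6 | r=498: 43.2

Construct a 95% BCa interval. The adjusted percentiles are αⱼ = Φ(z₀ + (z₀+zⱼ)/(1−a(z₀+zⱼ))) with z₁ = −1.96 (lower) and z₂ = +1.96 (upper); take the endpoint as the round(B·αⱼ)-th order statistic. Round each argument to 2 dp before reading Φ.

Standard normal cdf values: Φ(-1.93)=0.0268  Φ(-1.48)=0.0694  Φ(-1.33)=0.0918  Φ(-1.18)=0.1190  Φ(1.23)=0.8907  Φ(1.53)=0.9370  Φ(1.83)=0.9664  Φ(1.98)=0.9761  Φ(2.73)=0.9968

Lower: z₀ + z₁ = 0.126 + (-1.960) = -1.834; 1 − a(z₀+z₁) = 1 − (-0.060)(-1.834) = 0.8900; argument = 0.126 + (-1.834)/0.8900 = -1.9348 → -1.93.
α₁ = Φ(-1.93) = 0.0268; rank = round(500 × 0.0268) = 13; θ*₍13₎ = 39.2.
Upper: z₀ + z₂ = 2.086; 1 − a(z₀+z₂) = 1.1252; argument = 1.9800 → 1.98; α₂ = 0.9761; rank = 488; θ*₍488₎ = 42.6.

(39.2, 42.6)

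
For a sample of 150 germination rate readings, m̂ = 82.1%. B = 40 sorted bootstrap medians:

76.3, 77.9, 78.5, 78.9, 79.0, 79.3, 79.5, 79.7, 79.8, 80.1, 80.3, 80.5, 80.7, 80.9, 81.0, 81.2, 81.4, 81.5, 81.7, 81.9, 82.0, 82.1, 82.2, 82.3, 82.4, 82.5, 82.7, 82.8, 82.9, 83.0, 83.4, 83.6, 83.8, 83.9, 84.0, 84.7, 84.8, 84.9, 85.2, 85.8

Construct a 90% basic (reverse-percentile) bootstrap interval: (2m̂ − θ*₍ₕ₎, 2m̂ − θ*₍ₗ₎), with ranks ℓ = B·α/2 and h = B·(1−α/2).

Percentile endpoints at ranks 2 and 38: θ*₍2₎ = 77.9, θ*₍38₎ = 84.9.
Basic interval reflects these around m̂:
  lower = 2 × 82.1 − 84.9 = 79.3
  upper = 2 × 82.1 − 77.9 = 86.3

(79.3, 86.3)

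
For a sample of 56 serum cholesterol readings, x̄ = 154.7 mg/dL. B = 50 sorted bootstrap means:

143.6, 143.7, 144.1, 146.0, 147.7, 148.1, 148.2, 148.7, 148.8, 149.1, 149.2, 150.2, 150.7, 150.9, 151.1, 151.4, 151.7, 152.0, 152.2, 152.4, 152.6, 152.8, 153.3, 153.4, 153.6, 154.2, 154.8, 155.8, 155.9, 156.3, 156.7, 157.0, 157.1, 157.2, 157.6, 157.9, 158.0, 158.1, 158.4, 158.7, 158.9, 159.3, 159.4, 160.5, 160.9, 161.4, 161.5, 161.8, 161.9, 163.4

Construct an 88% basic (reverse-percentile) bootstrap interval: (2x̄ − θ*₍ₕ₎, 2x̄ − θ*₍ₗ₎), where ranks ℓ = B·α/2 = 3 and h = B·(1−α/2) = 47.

Percentile endpoints at ranks 3 and 47: θ*₍3₎ = 144.1, θ*₍47₎ = 161.5.
Basic interval reflects these around x̄:
  lower = 2 × 154.7 − 161.5 = 147.9
  upper = 2 × 154.7 − 144.1 = 165.3

(147.9, 165.3)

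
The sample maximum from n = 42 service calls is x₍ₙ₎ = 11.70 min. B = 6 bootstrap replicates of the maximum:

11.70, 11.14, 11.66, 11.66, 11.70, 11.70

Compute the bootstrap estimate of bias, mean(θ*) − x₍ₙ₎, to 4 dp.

mean(θ*) = (11.70 + 11.14 + 11.66 + 11.66 + 11.70 + 11.70) / 6 = 11.59333
bias = 11.59333 − 11.70

bias = −0.1067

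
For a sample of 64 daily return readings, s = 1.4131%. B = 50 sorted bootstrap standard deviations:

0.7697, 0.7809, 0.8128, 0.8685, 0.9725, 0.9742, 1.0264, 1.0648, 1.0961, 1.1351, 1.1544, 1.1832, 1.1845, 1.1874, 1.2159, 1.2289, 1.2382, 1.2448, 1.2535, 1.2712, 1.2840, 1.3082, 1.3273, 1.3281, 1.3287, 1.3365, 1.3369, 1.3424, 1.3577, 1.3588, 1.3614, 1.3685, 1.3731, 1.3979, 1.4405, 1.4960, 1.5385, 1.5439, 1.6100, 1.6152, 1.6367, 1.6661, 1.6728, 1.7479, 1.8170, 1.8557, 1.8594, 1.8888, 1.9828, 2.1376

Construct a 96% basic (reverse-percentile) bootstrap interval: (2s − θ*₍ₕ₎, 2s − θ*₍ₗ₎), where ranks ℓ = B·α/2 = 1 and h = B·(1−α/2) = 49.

Percentile endpoints at ranks 1 and 49: θ*₍1₎ = 0.7697, θ*₍49₎ = 1.9828.
Basic interval reflects these around s:
  lower = 2 × 1.4131 − 1.9828 = 0.8434
  upper = 2 × 1.4131 − 0.7697 = 2.0565

(0.8434, 2.0565)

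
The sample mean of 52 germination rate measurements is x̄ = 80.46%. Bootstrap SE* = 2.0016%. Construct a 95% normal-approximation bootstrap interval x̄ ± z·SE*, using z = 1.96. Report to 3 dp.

(76.537, 84.383)

Margin = 1.96 × 2.0016 = 3.9231
Interval: 80.46 ± 3.9231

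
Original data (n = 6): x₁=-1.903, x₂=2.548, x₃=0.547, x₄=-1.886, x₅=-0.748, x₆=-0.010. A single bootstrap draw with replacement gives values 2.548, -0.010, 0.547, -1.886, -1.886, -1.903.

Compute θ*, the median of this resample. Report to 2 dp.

θ* = -0.95

Sorted: -1.903, -1.886, -1.886, -0.010, 0.547, 2.548
Median = average of the two middle values = -0.95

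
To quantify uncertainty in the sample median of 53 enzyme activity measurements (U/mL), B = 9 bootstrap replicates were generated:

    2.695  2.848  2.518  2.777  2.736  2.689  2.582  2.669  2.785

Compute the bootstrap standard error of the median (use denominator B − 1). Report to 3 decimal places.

SE* = 0.103

Bootstrap SE is the standard deviation of the 9 replicate medians.
Mean of replicates: (2.695 + 2.848 + 2.518 + 2.777 + 2.736 + 2.689 + 2.582 + 2.669 + 2.785) / 9 = 24.2990 / 9 = 2.6999
Sum of squared deviations: (−0.0049)² + (+0.1481)² + (−0.1819)² + (+0.0771)² + (+0.0361)² + (−0.0109)² + (−0.1179)² + (−0.0309)² + (+0.0851)² = 0.0845
Variance = 0.0845 / 8 = 0.0106
SE* = √0.0106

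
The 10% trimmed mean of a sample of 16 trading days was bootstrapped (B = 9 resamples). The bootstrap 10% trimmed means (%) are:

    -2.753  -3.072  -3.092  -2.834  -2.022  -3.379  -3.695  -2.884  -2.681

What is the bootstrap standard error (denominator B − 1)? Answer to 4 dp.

Bootstrap SE is the standard deviation of the 9 replicate 10% trimmed means.
Mean of replicates: ((-2.753) + (-3.072) + (-3.092) + (-2.834) + (-2.022) + (-3.379) + (-3.695) + (-2.884) + (-2.681)) / 9 = -26.41200 / 9 = -2.93467
Sum of squared deviations: (+0.18167)² + (−0.13733)² + (−0.15733)² + (+0.10067)² + (+0.91267)² + (−0.44433)² + (−0.76033)² + (+0.05067)² + (+0.25367)² = 1.76216
Variance = 1.76216 / 8 = 0.22027
SE* = √0.22027

SE* = 0.4693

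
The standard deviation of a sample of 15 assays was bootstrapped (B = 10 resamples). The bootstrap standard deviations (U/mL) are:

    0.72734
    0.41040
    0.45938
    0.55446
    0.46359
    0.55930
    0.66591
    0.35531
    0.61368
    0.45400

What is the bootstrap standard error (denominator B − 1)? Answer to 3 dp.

Bootstrap SE is the standard deviation of the 10 replicate standard deviations.
Mean of replicates: (0.72734 + 0.41040 + 0.45938 + 0.55446 + 0.46359 + 0.55930 + 0.66591 + 0.35531 + 0.61368 + 0.45400) / 10 = 5.263370 / 10 = 0.526337
Sum of squared deviations: (+0.201003)² + (−0.115937)² + (−0.066957)² + (+0.028123)² + (−0.062747)² + (+0.032963)² + (+0.139573)² + (−0.171027)² + (+0.087343)² + (−0.072337)² = 0.125734
Variance = 0.125734 / 9 = 0.013970
SE* = √0.013970

SE* = 0.118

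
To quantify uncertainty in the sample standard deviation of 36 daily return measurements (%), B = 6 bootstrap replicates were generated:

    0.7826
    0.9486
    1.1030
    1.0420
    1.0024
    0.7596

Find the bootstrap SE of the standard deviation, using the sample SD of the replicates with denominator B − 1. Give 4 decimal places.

SE* = 0.1402

Bootstrap SE is the standard deviation of the 6 replicate standard deviations.
Mean of replicates: (0.7826 + 0.9486 + 1.1030 + 1.0420 + 1.0024 + 0.7596) / 6 = 5.63820 / 6 = 0.93970
Sum of squared deviations: (−0.15710)² + (+0.00890)² + (+0.16330)² + (+0.10230)² + (+0.06270)² + (−0.18010)² = 0.09826
Variance = 0.09826 / 5 = 0.01965
SE* = √0.01965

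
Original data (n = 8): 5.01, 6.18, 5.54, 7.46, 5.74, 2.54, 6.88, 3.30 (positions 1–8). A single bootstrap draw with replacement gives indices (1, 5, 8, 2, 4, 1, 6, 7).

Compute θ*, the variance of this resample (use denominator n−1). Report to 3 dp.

Resample values: 5.01, 5.74, 3.30, 6.18, 7.46, 5.01, 2.54, 6.88.
Mean = 5.2650; sum of squared deviations = 19.9060
s² = 19.9060 / 7 = 2.8437

θ* = 2.844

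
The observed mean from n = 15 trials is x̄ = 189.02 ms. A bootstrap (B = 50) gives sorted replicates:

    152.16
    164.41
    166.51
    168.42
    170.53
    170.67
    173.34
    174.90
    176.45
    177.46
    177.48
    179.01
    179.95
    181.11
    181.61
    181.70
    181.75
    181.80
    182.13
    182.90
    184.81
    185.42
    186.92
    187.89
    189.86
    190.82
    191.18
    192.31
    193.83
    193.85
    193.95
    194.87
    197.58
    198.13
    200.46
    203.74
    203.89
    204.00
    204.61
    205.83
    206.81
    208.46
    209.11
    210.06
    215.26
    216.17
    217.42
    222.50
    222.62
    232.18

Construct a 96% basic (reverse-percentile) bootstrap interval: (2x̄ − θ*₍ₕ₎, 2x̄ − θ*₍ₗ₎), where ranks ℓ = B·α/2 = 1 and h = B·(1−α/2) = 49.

Percentile endpoints at ranks 1 and 49: θ*₍1₎ = 152.16, θ*₍49₎ = 222.62.
Basic interval reflects these around x̄:
  lower = 2 × 189.02 − 222.62 = 155.42
  upper = 2 × 189.02 − 152.16 = 225.88

(155.42, 225.88)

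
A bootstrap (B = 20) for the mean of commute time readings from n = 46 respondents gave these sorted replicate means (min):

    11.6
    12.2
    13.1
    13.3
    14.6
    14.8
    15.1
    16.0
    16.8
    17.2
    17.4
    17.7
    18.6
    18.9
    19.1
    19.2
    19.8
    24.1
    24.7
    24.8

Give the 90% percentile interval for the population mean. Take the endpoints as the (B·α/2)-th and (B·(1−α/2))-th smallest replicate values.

α = 0.10; lower rank = 20 × 0.050 = 1; upper rank = 20 × 0.950 = 19.
The 1st smallest replicate is 11.6; the 19th is 24.7.

(11.6, 24.7)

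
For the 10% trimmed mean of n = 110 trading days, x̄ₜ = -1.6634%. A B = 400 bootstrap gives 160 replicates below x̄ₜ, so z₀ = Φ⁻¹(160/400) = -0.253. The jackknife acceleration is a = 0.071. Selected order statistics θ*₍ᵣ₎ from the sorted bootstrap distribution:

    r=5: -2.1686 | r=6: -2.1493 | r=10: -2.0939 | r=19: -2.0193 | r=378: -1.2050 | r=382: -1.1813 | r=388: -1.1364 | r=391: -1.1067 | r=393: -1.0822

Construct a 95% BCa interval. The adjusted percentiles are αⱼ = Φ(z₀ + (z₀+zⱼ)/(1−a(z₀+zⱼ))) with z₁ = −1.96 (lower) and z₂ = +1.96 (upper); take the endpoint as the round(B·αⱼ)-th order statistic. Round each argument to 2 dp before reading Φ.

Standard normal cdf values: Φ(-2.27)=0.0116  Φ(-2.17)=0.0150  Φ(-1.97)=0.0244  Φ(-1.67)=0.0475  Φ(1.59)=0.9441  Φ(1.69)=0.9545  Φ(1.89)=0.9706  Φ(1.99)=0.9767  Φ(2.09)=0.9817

(-2.1493, -1.1813)

Lower: z₀ + z₁ = -0.253 + (-1.960) = -2.213; 1 − a(z₀+z₁) = 1 − (0.071)(-2.213) = 1.1571; argument = -0.253 + (-2.213)/1.1571 = -2.1655 → -2.17.
α₁ = Φ(-2.17) = 0.0150; rank = round(400 × 0.0150) = 6; θ*₍6₎ = -2.1493.
Upper: z₀ + z₂ = 1.707; 1 − a(z₀+z₂) = 0.8788; argument = 1.6894 → 1.69; α₂ = 0.9545; rank = 382; θ*₍382₎ = -1.1813.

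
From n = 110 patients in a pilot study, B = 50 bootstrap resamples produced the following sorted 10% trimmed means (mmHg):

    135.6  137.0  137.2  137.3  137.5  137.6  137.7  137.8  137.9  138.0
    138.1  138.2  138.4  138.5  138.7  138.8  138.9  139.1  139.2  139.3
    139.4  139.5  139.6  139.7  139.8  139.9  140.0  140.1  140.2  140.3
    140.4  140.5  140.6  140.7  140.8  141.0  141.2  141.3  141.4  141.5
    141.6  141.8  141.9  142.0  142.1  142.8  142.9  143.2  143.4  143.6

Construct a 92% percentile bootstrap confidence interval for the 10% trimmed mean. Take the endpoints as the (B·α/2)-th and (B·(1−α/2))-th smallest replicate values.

(137.0, 143.2)

α = 0.08; lower rank = 50 × 0.040 = 2; upper rank = 50 × 0.960 = 48.
The 2nd smallest replicate is 137.0; the 48th is 143.2.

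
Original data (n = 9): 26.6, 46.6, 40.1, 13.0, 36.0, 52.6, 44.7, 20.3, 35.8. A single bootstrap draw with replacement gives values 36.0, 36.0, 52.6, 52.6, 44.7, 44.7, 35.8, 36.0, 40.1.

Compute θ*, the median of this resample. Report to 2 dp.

Sorted: 35.8, 36.0, 36.0, 36.0, 40.1, 44.7, 44.7, 52.6, 52.6
Median = middle value = 40.10

θ* = 40.10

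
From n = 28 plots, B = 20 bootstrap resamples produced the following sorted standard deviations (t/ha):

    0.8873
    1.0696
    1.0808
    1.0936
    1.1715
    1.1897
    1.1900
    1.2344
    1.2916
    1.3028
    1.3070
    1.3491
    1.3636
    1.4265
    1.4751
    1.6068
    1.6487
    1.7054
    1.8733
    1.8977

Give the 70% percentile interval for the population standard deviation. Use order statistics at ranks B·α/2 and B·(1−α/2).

(1.0808, 1.6487)

α = 0.30; lower rank = 20 × 0.150 = 3; upper rank = 20 × 0.850 = 17.
The 3rd smallest replicate is 1.0808; the 17th is 1.6487.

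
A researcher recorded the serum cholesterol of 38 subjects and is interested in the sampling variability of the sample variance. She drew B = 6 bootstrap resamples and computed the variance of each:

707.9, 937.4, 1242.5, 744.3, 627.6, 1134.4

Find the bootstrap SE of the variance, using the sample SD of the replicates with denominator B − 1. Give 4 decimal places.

SE* = 248.5917

Bootstrap SE is the standard deviation of the 6 replicate variances.
Mean of replicates: (707.9 + 937.4 + 1242.5 + 744.3 + 627.6 + 1134.4) / 6 = 5394.10000 / 6 = 899.01667
Sum of squared deviations: (−191.11667)² + (+38.38333)² + (+343.48333)² + (−154.71667)² + (−271.41667)² + (+235.38333)² = 308989.22833
Variance = 308989.22833 / 5 = 61797.84567
SE* = √61797.84567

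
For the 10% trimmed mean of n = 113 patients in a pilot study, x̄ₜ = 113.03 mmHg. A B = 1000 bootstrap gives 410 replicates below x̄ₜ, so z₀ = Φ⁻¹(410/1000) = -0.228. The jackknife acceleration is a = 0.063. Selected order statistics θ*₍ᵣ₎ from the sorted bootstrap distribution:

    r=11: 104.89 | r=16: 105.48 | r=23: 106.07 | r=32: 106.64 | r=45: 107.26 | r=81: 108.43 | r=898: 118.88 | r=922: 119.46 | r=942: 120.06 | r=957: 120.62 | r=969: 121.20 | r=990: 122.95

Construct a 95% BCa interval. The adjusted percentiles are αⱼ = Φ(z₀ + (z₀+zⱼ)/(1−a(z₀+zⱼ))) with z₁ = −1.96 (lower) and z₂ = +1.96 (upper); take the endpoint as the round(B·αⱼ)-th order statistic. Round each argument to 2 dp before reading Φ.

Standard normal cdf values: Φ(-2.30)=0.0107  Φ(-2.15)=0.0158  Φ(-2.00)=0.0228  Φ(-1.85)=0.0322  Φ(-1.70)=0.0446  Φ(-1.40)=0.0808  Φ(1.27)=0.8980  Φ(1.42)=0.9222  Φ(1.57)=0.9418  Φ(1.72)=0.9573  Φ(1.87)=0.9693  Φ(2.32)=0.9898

(105.48, 120.62)

Lower: z₀ + z₁ = -0.228 + (-1.960) = -2.188; 1 − a(z₀+z₁) = 1 − (0.063)(-2.188) = 1.1378; argument = -0.228 + (-2.188)/1.1378 = -2.1509 → -2.15.
α₁ = Φ(-2.15) = 0.0158; rank = round(1000 × 0.0158) = 16; θ*₍16₎ = 105.48.
Upper: z₀ + z₂ = 1.732; 1 − a(z₀+z₂) = 0.8909; argument = 1.7161 → 1.72; α₂ = 0.9573; rank = 957; θ*₍957₎ = 120.62.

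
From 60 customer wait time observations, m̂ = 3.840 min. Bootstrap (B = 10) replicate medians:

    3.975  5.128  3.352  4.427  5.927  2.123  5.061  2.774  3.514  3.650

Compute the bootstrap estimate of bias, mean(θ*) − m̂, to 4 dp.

mean(θ*) = (3.975 + 5.128 + 3.352 + 4.427 + 5.927 + 2.123 + 5.061 + 2.774 + 3.514 + 3.650) / 10 = 3.99310
bias = 3.99310 − 3.840

bias = +0.1531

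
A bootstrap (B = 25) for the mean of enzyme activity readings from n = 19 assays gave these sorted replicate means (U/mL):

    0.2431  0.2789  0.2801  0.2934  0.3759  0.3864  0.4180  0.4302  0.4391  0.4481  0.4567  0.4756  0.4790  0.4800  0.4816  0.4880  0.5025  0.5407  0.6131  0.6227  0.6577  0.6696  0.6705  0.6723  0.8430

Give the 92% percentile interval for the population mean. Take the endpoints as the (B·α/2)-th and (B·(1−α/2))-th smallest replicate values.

α = 0.08; lower rank = 25 × 0.040 = 1; upper rank = 25 × 0.960 = 24.
The 1st smallest replicate is 0.2431; the 24th is 0.6723.

(0.2431, 0.6723)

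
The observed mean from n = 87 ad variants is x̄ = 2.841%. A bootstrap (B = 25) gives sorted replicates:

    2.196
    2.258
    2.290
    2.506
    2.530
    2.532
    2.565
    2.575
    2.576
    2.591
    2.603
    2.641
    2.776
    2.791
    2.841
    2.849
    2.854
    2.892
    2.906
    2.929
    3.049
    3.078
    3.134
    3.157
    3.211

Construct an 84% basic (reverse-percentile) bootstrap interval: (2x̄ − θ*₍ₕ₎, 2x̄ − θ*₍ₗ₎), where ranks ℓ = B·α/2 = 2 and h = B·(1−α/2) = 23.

(2.548, 3.424)

Percentile endpoints at ranks 2 and 23: θ*₍2₎ = 2.258, θ*₍23₎ = 3.134.
Basic interval reflects these around x̄:
  lower = 2 × 2.841 − 3.134 = 2.548
  upper = 2 × 2.841 − 2.258 = 3.424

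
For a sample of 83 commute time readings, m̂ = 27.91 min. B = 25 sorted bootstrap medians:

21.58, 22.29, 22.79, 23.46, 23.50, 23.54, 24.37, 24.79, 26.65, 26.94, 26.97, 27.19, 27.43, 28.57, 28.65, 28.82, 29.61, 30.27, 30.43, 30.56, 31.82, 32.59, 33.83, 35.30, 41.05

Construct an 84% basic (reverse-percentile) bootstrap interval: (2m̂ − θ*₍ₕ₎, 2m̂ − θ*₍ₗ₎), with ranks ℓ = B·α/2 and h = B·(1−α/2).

(21.99, 33.53)

Percentile endpoints at ranks 2 and 23: θ*₍2₎ = 22.29, θ*₍23₎ = 33.83.
Basic interval reflects these around m̂:
  lower = 2 × 27.91 − 33.83 = 21.99
  upper = 2 × 27.91 − 22.29 = 33.53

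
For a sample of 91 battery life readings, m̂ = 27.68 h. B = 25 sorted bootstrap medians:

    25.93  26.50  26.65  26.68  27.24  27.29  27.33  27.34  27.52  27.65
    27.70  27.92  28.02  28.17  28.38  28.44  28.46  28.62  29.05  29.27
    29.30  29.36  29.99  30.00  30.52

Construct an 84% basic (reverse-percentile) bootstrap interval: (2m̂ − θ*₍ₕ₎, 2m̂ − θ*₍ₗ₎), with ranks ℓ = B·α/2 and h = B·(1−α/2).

(25.37, 28.86)

Percentile endpoints at ranks 2 and 23: θ*₍2₎ = 26.50, θ*₍23₎ = 29.99.
Basic interval reflects these around m̂:
  lower = 2 × 27.68 − 29.99 = 25.37
  upper = 2 × 27.68 − 26.50 = 28.86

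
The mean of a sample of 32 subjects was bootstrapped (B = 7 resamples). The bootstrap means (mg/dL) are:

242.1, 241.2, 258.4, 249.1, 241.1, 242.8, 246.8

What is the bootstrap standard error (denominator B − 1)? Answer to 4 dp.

SE* = 6.2779

Bootstrap SE is the standard deviation of the 7 replicate means.
Mean of replicates: (242.1 + 241.2 + 258.4 + 249.1 + 241.1 + 242.8 + 246.8) / 7 = 1721.50000 / 7 = 245.92857
Sum of squared deviations: (−3.82857)² + (−4.72857)² + (+12.47143)² + (+3.17143)² + (−4.82857)² + (−3.12857)² + (+0.87143)² = 236.47429
Variance = 236.47429 / 6 = 39.41238
SE* = √39.41238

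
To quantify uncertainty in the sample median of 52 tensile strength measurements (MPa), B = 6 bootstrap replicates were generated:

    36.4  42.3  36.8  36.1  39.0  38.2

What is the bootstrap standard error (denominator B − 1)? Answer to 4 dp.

SE* = 2.3252

Bootstrap SE is the standard deviation of the 6 replicate medians.
Mean of replicates: (36.4 + 42.3 + 36.8 + 36.1 + 39.0 + 38.2) / 6 = 228.80000 / 6 = 38.13333
Sum of squared deviations: (−1.73333)² + (+4.16667)² + (−1.33333)² + (−2.03333)² + (+0.86667)² + (+0.06667)² = 27.03333
Variance = 27.03333 / 5 = 5.40667
SE* = √5.40667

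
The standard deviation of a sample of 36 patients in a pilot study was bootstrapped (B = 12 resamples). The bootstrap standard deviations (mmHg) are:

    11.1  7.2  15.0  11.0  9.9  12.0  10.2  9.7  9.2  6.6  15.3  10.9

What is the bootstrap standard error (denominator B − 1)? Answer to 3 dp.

SE* = 2.608

Bootstrap SE is the standard deviation of the 12 replicate standard deviations.
Mean of replicates: (11.1 + 7.2 + 15.0 + 11.0 + 9.9 + 12.0 + 10.2 + 9.7 + 9.2 + 6.6 + 15.3 + 10.9) / 12 = 128.1000 / 12 = 10.6750
Sum of squared deviations: (+0.4250)² + (−3.4750)² + (+4.3250)² + (+0.3250)² + (−0.7750)² + (+1.3250)² + (−0.4750)² + (−0.9750)² + (−1.4750)² + (−4.0750)² + (+4.6250)² + (+0.2250)² = 74.8225
Variance = 74.8225 / 11 = 6.8020
SE* = √6.8020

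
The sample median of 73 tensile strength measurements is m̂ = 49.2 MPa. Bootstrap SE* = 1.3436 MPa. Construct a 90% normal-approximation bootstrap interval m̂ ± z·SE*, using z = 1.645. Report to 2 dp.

Margin = 1.645 × 1.3436 = 2.210
Interval: 49.2 ± 2.210

(46.99, 51.41)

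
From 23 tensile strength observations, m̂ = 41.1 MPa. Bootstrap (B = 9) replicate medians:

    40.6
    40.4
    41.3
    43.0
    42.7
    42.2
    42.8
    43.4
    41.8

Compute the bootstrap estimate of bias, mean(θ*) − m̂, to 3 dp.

bias = +0.922

mean(θ*) = (40.6 + 40.4 + 41.3 + 43.0 + 42.7 + 42.2 + 42.8 + 43.4 + 41.8) / 9 = 42.0222
bias = 42.0222 − 41.1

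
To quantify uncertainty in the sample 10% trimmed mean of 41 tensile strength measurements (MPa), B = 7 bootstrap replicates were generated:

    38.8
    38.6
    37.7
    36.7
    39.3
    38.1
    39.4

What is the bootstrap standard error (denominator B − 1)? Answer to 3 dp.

SE* = 0.955

Bootstrap SE is the standard deviation of the 7 replicate 10% trimmed means.
Mean of replicates: (38.8 + 38.6 + 37.7 + 36.7 + 39.3 + 38.1 + 39.4) / 7 = 268.6000 / 7 = 38.3714
Sum of squared deviations: (+0.4286)² + (+0.2286)² + (−0.6714)² + (−1.6714)² + (+0.9286)² + (−0.2714)² + (+1.0286)² = 5.4743
Variance = 5.4743 / 6 = 0.9124
SE* = √0.9124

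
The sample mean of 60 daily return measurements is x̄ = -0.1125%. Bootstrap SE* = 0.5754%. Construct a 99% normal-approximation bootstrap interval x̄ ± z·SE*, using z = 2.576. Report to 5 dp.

(-1.59473, 1.36973)

Margin = 2.576 × 0.5754 = 1.482230
Interval: -0.1125 ± 1.482230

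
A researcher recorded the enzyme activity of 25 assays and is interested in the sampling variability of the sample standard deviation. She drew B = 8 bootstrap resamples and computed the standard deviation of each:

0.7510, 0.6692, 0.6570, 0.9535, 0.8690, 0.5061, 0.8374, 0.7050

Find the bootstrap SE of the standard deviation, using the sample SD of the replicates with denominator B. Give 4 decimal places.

SE* = 0.1321

Bootstrap SE is the standard deviation of the 8 replicate standard deviations.
Mean of replicates: (0.7510 + 0.6692 + 0.6570 + 0.9535 + 0.8690 + 0.5061 + 0.8374 + 0.7050) / 8 = 5.94820 / 8 = 0.74352
Sum of squared deviations: (+0.00748)² + (−0.07432)² + (−0.08652)² + (+0.20998)² + (+0.12548)² + (−0.23742)² + (+0.09388)² + (−0.03853)² = 0.13957
Variance = 0.13957 / 8 = 0.01745
SE* = √0.01745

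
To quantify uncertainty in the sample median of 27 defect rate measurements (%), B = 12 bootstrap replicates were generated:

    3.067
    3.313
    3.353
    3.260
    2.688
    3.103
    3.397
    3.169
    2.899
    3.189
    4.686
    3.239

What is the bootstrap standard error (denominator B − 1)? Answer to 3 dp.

Bootstrap SE is the standard deviation of the 12 replicate medians.
Mean of replicates: (3.067 + 3.313 + 3.353 + 3.260 + 2.688 + 3.103 + 3.397 + 3.169 + 2.899 + 3.189 + 4.686 + 3.239) / 12 = 39.3630 / 12 = 3.2803
Sum of squared deviations: (−0.2132)² + (+0.0328)² + (+0.0728)² + (−0.0203)² + (−0.5922)² + (−0.1772)² + (+0.1167)² + (−0.1113)² + (−0.3813)² + (−0.0913)² + (+1.4057)² + (−0.0413)² = 2.5919
Variance = 2.5919 / 11 = 0.2356
SE* = √0.2356

SE* = 0.485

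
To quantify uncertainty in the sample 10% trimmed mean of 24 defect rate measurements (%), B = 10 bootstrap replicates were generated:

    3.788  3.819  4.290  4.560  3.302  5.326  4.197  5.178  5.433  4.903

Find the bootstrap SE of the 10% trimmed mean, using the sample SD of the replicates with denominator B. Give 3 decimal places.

SE* = 0.687

Bootstrap SE is the standard deviation of the 10 replicate 10% trimmed means.
Mean of replicates: (3.788 + 3.819 + 4.290 + 4.560 + 3.302 + 5.326 + 4.197 + 5.178 + 5.433 + 4.903) / 10 = 44.7960 / 10 = 4.4796
Sum of squared deviations: (−0.6916)² + (−0.6606)² + (−0.1896)² + (+0.0804)² + (−1.1776)² + (+0.8464)² + (−0.2826)² + (+0.6984)² + (+0.9534)² + (+0.4234)² = 4.7161
Variance = 4.7161 / 10 = 0.4716
SE* = √0.4716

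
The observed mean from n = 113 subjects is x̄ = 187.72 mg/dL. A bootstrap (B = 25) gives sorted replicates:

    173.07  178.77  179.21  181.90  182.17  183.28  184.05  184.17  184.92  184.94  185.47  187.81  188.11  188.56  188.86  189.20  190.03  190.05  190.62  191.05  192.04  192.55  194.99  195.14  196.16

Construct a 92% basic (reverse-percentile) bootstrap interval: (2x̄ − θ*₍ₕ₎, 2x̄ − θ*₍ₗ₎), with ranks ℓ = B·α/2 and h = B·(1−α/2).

Percentile endpoints at ranks 1 and 24: θ*₍1₎ = 173.07, θ*₍24₎ = 195.14.
Basic interval reflects these around x̄:
  lower = 2 × 187.72 − 195.14 = 180.30
  upper = 2 × 187.72 − 173.07 = 202.37

(180.30, 202.37)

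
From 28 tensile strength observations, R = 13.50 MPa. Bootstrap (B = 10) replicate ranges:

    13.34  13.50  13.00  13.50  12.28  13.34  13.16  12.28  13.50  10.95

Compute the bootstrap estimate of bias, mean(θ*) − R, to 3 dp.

mean(θ*) = (13.34 + 13.50 + 13.00 + 13.50 + 12.28 + 13.34 + 13.16 + 12.28 + 13.50 + 10.95) / 10 = 12.8850
bias = 12.8850 − 13.50

bias = −0.615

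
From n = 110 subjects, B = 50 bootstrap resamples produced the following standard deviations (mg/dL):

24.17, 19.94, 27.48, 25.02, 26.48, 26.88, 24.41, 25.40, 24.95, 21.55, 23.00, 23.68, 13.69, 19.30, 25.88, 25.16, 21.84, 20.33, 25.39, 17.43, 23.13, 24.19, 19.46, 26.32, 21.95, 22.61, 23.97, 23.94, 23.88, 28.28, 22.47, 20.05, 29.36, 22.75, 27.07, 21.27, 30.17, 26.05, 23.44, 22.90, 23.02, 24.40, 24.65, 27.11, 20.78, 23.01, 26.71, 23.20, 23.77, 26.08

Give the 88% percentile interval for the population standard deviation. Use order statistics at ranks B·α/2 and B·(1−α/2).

Sorted replicates: 13.69, 17.43, 19.30, 19.46, 19.94, 20.05, 20.33, 20.78, 21.27, 21.55, 21.84, 21.95, 22.47, 22.61, 22.75, 22.90, 23.00, 23.01, 23.02, 23.13, 23.20, 23.44, 23.68, 23.77, 23.88, 23.94, 23.97, 24.17, 24.19, 24.40, 24.41, 24.65, 24.95, 25.02, 25.16, 25.39, 25.40, 25.88, 26.05, 26.08, 26.32, 26.48, 26.71, 26.88, 27.07, 27.11, 27.48, 28.28, 29.36, 30.17
α = 0.12; lower rank = 50 × 0.060 = 3; upper rank = 50 × 0.940 = 47.
The 3rd smallest replicate is 19.30; the 47th is 27.48.

(19.30, 27.48)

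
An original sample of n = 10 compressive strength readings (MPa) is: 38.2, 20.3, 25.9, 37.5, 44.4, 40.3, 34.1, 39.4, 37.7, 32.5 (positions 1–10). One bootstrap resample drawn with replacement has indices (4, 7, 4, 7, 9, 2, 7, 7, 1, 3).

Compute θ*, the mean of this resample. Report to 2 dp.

θ* = 33.35

Resample values: 37.5, 34.1, 37.5, 34.1, 37.7, 20.3, 34.1, 34.1, 38.2, 25.9.
Mean = (37.5 + 34.1 + 37.5 + 34.1 + 37.7 + 20.3 + 34.1 + 34.1 + 38.2 + 25.9) / 10 = 333.50 / 10 = 33.35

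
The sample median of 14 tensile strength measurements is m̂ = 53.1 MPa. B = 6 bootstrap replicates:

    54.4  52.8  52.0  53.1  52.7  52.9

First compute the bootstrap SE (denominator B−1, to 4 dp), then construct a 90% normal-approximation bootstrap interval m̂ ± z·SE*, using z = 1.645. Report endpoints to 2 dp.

(51.80, 54.40)

Mean of replicates = 52.9833; sum of squared deviations = 3.1083; SE* = √(3.1083/5) = 0.7885
Margin = 1.645 × 0.7885 = 1.297
Interval: 53.1 ± 1.297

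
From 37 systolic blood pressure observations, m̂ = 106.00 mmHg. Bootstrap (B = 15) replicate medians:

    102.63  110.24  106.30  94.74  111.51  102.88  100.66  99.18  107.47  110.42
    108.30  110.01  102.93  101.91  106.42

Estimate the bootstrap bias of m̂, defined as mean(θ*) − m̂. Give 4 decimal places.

mean(θ*) = (102.63 + 110.24 + 106.30 + 94.74 + 111.51 + 102.88 + 100.66 + 99.18 + 107.47 + 110.42 + 108.30 + 110.01 + 102.93 + 101.91 + 106.42) / 15 = 105.04000
bias = 105.04000 − 106.00

bias = −0.9600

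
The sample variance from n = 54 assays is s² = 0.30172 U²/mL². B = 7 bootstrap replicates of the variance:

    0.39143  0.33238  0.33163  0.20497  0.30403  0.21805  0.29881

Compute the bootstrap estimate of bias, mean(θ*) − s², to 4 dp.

mean(θ*) = (0.39143 + 0.33238 + 0.33163 + 0.20497 + 0.30403 + 0.21805 + 0.29881) / 7 = 0.29733
bias = 0.29733 − 0.30172

bias = −0.0044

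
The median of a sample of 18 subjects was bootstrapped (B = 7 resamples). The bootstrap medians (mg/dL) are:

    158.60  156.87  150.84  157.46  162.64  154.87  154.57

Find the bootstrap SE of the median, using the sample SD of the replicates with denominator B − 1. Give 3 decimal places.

SE* = 3.687

Bootstrap SE is the standard deviation of the 7 replicate medians.
Mean of replicates: (158.60 + 156.87 + 150.84 + 157.46 + 162.64 + 154.87 + 154.57) / 7 = 1095.8500 / 7 = 156.5500
Sum of squared deviations: (+2.0500)² + (+0.3200)² + (−5.7100)² + (+0.9100)² + (+6.0900)² + (−1.6800)² + (−1.9800)² = 81.5680
Variance = 81.5680 / 6 = 13.5947
SE* = √13.5947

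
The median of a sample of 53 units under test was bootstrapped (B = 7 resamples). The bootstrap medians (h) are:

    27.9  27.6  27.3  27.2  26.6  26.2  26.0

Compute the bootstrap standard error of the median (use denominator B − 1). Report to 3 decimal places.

Bootstrap SE is the standard deviation of the 7 replicate medians.
Mean of replicates: (27.9 + 27.6 + 27.3 + 27.2 + 26.6 + 26.2 + 26.0) / 7 = 188.8000 / 7 = 26.9714
Sum of squared deviations: (+0.9286)² + (+0.6286)² + (+0.3286)² + (+0.2286)² + (−0.3714)² + (−0.7714)² + (−0.9714)² = 3.0943
Variance = 3.0943 / 6 = 0.5157
SE* = √0.5157

SE* = 0.718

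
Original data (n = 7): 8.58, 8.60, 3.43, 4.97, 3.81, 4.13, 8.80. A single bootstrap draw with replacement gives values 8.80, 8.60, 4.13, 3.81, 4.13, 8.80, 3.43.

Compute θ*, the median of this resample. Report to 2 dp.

θ* = 4.13

Sorted: 3.43, 3.81, 4.13, 4.13, 8.60, 8.80, 8.80
Median = middle value = 4.13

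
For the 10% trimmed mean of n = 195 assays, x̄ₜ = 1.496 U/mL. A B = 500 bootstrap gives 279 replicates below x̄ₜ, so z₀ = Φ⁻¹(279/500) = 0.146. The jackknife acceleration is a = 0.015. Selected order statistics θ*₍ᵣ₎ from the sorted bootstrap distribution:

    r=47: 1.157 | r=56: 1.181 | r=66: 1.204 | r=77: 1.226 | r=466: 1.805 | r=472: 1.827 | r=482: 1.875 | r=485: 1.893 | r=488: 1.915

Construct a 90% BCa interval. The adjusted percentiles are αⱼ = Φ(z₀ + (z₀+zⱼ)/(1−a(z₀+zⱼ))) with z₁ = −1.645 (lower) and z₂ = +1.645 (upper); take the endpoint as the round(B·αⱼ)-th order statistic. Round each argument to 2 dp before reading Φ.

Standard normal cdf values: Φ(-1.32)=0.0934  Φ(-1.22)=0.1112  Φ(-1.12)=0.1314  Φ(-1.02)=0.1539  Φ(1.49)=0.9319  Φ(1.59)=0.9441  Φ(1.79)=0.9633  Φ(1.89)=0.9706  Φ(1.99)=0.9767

(1.157, 1.915)

Lower: z₀ + z₁ = 0.146 + (-1.645) = -1.499; 1 − a(z₀+z₁) = 1 − (0.015)(-1.499) = 1.0225; argument = 0.146 + (-1.499)/1.0225 = -1.3200 → -1.32.
α₁ = Φ(-1.32) = 0.0934; rank = round(500 × 0.0934) = 47; θ*₍47₎ = 1.157.
Upper: z₀ + z₂ = 1.791; 1 − a(z₀+z₂) = 0.9731; argument = 1.9864 → 1.99; α₂ = 0.9767; rank = 488; θ*₍488₎ = 1.915.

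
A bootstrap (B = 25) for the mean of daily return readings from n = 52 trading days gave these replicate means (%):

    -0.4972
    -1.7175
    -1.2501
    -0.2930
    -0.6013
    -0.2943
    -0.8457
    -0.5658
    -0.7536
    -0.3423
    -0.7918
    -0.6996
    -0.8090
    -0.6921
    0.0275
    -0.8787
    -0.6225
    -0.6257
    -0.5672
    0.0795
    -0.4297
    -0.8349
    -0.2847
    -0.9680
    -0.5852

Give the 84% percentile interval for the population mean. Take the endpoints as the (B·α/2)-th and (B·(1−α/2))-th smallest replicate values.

Sorted replicates: -1.7175, -1.2501, -0.9680, -0.8787, -0.8457, -0.8349, -0.8090, -0.7918, -0.7536, -0.6996, -0.6921, -0.6257, -0.6225, -0.6013, -0.5852, -0.5672, -0.5658, -0.4972, -0.4297, -0.3423, -0.2943, -0.2930, -0.2847, 0.0275, 0.0795
α = 0.16; lower rank = 25 × 0.080 = 2; upper rank = 25 × 0.920 = 23.
The 2nd smallest replicate is -1.2501; the 23rd is -0.2847.

(-1.2501, -0.2847)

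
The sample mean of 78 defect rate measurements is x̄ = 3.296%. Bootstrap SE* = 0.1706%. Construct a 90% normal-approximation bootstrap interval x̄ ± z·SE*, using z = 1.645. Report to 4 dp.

(3.0154, 3.5766)

Margin = 1.645 × 0.1706 = 0.28064
Interval: 3.296 ± 0.28064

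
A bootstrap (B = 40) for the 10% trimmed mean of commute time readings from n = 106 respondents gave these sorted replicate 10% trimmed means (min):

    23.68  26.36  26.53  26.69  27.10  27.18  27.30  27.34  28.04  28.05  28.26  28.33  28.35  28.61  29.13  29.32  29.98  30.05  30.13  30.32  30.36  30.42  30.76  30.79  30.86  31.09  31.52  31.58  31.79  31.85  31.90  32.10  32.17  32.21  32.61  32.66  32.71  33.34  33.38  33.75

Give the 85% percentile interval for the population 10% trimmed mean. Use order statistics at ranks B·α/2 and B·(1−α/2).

α = 0.15; lower rank = 40 × 0.075 = 3; upper rank = 40 × 0.925 = 37.
The 3rd smallest replicate is 26.53; the 37th is 32.71.

(26.53, 32.71)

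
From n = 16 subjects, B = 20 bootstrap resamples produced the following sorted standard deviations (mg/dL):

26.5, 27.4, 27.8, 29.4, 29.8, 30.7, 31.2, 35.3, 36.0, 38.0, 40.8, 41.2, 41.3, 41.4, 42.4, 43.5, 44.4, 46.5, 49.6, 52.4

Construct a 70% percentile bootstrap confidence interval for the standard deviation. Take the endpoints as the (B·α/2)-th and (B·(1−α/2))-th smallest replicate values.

(27.8, 44.4)

α = 0.30; lower rank = 20 × 0.150 = 3; upper rank = 20 × 0.850 = 17.
The 3rd smallest replicate is 27.8; the 17th is 44.4.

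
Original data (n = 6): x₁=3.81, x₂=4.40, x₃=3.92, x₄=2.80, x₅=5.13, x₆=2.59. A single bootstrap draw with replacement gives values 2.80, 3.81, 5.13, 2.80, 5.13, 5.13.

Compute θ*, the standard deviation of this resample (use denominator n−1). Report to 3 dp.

Mean = 4.1333; sum of squared deviations = 6.6401
s² = 6.6401 / 5 = 1.3280
s = √1.3280 = 1.152

θ* = 1.152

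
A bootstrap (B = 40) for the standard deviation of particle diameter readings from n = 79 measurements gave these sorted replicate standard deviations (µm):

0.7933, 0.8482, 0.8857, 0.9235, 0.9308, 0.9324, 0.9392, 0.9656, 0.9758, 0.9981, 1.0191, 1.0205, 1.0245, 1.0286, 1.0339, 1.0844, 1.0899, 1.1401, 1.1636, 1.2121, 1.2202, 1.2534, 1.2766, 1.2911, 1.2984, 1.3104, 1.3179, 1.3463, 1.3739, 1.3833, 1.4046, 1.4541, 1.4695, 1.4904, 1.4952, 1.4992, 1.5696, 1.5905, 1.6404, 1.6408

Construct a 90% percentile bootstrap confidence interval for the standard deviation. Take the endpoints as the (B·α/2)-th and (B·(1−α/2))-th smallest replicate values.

(0.8482, 1.5905)

α = 0.10; lower rank = 40 × 0.050 = 2; upper rank = 40 × 0.950 = 38.
The 2nd smallest replicate is 0.8482; the 38th is 1.5905.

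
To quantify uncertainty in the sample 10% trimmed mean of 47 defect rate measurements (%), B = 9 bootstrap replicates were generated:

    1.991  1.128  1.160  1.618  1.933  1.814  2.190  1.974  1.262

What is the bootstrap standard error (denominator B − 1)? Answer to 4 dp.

SE* = 0.3998

Bootstrap SE is the standard deviation of the 9 replicate 10% trimmed means.
Mean of replicates: (1.991 + 1.128 + 1.160 + 1.618 + 1.933 + 1.814 + 2.190 + 1.974 + 1.262) / 9 = 15.07000 / 9 = 1.67444
Sum of squared deviations: (+0.31656)² + (−0.54644)² + (−0.51444)² + (−0.05644)² + (+0.25856)² + (+0.13956)² + (+0.51556)² + (+0.29956)² + (−0.41244)² = 1.27862
Variance = 1.27862 / 8 = 0.15983
SE* = √0.15983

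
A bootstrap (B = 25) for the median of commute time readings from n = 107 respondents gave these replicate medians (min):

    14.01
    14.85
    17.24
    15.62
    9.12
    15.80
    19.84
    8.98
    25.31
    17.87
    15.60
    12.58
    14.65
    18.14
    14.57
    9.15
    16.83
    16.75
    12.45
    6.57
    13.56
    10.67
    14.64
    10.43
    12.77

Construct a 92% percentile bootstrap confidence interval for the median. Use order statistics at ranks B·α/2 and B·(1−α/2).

Sorted replicates: 6.57, 8.98, 9.12, 9.15, 10.43, 10.67, 12.45, 12.58, 12.77, 13.56, 14.01, 14.57, 14.64, 14.65, 14.85, 15.60, 15.62, 15.80, 16.75, 16.83, 17.24, 17.87, 18.14, 19.84, 25.31
α = 0.08; lower rank = 25 × 0.040 = 1; upper rank = 25 × 0.960 = 24.
The 1st smallest replicate is 6.57; the 24th is 19.84.

(6.57, 19.84)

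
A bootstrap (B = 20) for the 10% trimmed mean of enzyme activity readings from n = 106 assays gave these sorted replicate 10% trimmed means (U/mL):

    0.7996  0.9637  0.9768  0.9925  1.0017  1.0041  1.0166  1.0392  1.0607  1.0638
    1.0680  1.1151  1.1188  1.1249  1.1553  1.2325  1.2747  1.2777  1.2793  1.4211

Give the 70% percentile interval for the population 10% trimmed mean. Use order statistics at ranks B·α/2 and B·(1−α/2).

(0.9768, 1.2747)

α = 0.30; lower rank = 20 × 0.150 = 3; upper rank = 20 × 0.850 = 17.
The 3rd smallest replicate is 0.9768; the 17th is 1.2747.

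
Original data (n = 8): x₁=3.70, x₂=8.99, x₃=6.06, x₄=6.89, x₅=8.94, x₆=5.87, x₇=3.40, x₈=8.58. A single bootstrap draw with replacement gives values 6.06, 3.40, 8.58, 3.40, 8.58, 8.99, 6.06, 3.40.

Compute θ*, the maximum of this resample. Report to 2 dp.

Maximum = 8.99

θ* = 8.99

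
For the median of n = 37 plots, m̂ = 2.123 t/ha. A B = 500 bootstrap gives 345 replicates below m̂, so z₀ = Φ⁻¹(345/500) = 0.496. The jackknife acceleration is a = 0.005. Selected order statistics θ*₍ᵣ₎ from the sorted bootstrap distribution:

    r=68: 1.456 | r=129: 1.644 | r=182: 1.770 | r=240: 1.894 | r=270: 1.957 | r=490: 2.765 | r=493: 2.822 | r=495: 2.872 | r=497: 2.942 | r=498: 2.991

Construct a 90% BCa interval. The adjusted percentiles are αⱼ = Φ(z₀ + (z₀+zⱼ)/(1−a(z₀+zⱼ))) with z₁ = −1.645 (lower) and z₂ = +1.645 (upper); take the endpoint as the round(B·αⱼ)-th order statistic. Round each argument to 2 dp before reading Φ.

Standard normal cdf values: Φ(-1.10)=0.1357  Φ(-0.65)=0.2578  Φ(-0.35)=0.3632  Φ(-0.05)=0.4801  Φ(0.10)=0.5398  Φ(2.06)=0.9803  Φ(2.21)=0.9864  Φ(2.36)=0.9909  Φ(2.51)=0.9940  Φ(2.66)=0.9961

Lower: z₀ + z₁ = 0.496 + (-1.645) = -1.149; 1 − a(z₀+z₁) = 1 − (0.005)(-1.149) = 1.0057; argument = 0.496 + (-1.149)/1.0057 = -0.6464 → -0.65.
α₁ = Φ(-0.65) = 0.2578; rank = round(500 × 0.2578) = 129; θ*₍129₎ = 1.644.
Upper: z₀ + z₂ = 2.141; 1 − a(z₀+z₂) = 0.9893; argument = 2.6602 → 2.66; α₂ = 0.9961; rank = 498; θ*₍498₎ = 2.991.

(1.644, 2.991)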